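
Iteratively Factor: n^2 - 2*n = (n - 2)*(n)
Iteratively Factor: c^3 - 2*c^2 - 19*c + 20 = (c + 4)*(c^2 - 6*c + 5) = (c - 1)*(c + 4)*(c - 5)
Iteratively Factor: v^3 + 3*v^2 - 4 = (v + 2)*(v^2 + v - 2) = (v - 1)*(v + 2)*(v + 2)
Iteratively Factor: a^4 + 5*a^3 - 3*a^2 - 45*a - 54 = (a + 3)*(a^3 + 2*a^2 - 9*a - 18) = (a - 3)*(a + 3)*(a^2 + 5*a + 6) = (a - 3)*(a + 3)^2*(a + 2)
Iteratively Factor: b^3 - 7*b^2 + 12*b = (b - 4)*(b^2 - 3*b) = b*(b - 4)*(b - 3)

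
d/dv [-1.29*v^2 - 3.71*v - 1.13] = -2.58*v - 3.71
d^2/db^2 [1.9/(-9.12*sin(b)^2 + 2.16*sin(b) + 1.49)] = (-632.12544*sin(b)^4 + 112.28544*sin(b)^3 + 836.04864*sin(b)^2 - 218.45592*sin(b) + 69.36672)/(-9.12*sin(b)^2 + 2.16*sin(b) + 1.49)^3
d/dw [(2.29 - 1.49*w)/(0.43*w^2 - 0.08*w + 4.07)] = (0.6407*w^2 - 1.9694*w - 5.8811)/(0.1849*w^4 - 0.0688*w^3 + 3.5066*w^2 - 0.6512*w + 16.5649)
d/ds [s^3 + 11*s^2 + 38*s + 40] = 3*s^2 + 22*s + 38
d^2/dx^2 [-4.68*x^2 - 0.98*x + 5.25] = -9.36000000000000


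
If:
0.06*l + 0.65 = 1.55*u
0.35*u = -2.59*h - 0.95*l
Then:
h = 3.97361647361647 - 9.61068211068211*u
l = 25.8333333333333*u - 10.8333333333333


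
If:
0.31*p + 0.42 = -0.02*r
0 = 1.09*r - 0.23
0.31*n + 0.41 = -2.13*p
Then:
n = 8.08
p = -1.37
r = 0.21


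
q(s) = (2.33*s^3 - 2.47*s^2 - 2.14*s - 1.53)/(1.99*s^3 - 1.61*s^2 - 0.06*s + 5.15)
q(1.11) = -0.65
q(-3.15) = 1.26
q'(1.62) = 1.07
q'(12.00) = 0.00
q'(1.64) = 1.07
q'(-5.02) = 0.01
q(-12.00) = 1.19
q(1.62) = -0.17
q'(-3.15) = 0.07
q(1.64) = -0.15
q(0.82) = -0.72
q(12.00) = 1.13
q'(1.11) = 0.58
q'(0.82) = -0.11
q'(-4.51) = 0.02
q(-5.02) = 1.21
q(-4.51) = 1.22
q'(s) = (-5.97*s^2 + 3.22*s + 0.06)*(2.33*s^3 - 2.47*s^2 - 2.14*s - 1.53)/(1.99*s^3 - 1.61*s^2 - 0.06*s + 5.15)^2 + (6.99*s^2 - 4.94*s - 2.14)/(1.99*s^3 - 1.61*s^2 - 0.06*s + 5.15) = (1.164*s^4 + 8.2376*s^3 + 41.8354*s^2 - 30.3676*s - 11.1128)/(3.9601*s^6 - 6.4078*s^5 + 2.3533*s^4 + 20.6902*s^3 - 16.5794*s^2 - 0.618*s + 26.5225)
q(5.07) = 1.02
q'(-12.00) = 0.00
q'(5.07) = 0.06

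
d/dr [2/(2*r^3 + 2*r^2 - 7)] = 4*r*(-3*r - 2)/(2*r^3 + 2*r^2 - 7)^2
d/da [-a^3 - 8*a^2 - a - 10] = -3*a^2 - 16*a - 1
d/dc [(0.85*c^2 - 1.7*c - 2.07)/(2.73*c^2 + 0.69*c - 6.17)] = (5.2275*c^2 + 0.8132*c + 11.9173)/(7.4529*c^4 + 3.7674*c^3 - 33.2121*c^2 - 8.5146*c + 38.0689)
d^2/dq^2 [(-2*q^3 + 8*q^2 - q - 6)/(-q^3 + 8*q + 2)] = 2*(-8*q^6 + 51*q^5 - 132*q^4 + 24*q^3 - 36*q^2 + 60*q + 336)/(q^9 - 24*q^7 - 6*q^6 + 192*q^5 + 96*q^4 - 500*q^3 - 384*q^2 - 96*q - 8)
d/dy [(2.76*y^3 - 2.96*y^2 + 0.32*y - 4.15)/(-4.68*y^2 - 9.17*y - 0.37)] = (-12.9168*y^4 - 50.6184*y^3 + 25.5772*y^2 - 36.6536*y - 38.1739)/(21.9024*y^4 + 85.8312*y^3 + 87.5521*y^2 + 6.7858*y + 0.1369)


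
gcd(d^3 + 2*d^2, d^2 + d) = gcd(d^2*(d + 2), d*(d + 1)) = d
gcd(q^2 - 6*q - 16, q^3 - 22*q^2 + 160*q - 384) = q - 8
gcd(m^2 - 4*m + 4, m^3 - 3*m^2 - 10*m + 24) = m - 2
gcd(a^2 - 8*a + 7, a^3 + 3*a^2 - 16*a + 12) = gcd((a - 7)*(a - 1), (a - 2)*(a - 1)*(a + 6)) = a - 1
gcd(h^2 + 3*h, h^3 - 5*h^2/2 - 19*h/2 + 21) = h + 3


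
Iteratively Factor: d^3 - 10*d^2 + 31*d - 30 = (d - 5)*(d^2 - 5*d + 6) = (d - 5)*(d - 2)*(d - 3)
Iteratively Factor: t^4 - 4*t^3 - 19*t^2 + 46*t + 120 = (t - 5)*(t^3 + t^2 - 14*t - 24) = (t - 5)*(t - 4)*(t^2 + 5*t + 6) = (t - 5)*(t - 4)*(t + 3)*(t + 2)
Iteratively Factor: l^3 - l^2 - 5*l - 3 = (l + 1)*(l^2 - 2*l - 3) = (l - 3)*(l + 1)*(l + 1)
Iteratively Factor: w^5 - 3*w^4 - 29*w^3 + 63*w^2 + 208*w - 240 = (w + 4)*(w^4 - 7*w^3 - w^2 + 67*w - 60) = (w - 4)*(w + 4)*(w^3 - 3*w^2 - 13*w + 15) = (w - 4)*(w - 1)*(w + 4)*(w^2 - 2*w - 15) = (w - 4)*(w - 1)*(w + 3)*(w + 4)*(w - 5)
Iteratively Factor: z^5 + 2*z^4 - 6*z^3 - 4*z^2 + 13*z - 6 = (z - 1)*(z^4 + 3*z^3 - 3*z^2 - 7*z + 6) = (z - 1)^2*(z^3 + 4*z^2 + z - 6) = (z - 1)^2*(z + 3)*(z^2 + z - 2) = (z - 1)^3*(z + 3)*(z + 2)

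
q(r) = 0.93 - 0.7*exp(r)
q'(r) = -0.7*exp(r)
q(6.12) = -317.48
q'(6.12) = -318.41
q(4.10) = -41.31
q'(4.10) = -42.24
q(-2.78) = 0.89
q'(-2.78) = -0.04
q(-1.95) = 0.83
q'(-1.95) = -0.10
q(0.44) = -0.16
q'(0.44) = -1.09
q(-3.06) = 0.90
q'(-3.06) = -0.03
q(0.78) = -0.60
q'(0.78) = -1.53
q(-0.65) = 0.56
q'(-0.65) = -0.37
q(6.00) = -281.47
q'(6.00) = -282.40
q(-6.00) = 0.93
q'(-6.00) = 0.00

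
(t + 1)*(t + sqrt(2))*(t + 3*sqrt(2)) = t^3 + t^2 + 4*sqrt(2)*t^2 + 4*sqrt(2)*t + 6*t + 6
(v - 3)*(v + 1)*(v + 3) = v^3 + v^2 - 9*v - 9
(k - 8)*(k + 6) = k^2 - 2*k - 48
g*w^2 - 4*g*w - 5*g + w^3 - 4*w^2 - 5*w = (g + w)*(w - 5)*(w + 1)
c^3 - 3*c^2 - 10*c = c*(c - 5)*(c + 2)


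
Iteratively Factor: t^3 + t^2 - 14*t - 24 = (t - 4)*(t^2 + 5*t + 6) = (t - 4)*(t + 3)*(t + 2)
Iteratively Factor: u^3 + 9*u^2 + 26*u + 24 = (u + 3)*(u^2 + 6*u + 8) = (u + 2)*(u + 3)*(u + 4)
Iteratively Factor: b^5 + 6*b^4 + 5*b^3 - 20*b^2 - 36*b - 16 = (b + 2)*(b^4 + 4*b^3 - 3*b^2 - 14*b - 8) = (b + 1)*(b + 2)*(b^3 + 3*b^2 - 6*b - 8) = (b - 2)*(b + 1)*(b + 2)*(b^2 + 5*b + 4) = (b - 2)*(b + 1)*(b + 2)*(b + 4)*(b + 1)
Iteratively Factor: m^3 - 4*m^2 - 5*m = (m - 5)*(m^2 + m) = (m - 5)*(m + 1)*(m)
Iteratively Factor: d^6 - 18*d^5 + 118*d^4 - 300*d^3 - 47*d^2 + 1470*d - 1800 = (d - 5)*(d^5 - 13*d^4 + 53*d^3 - 35*d^2 - 222*d + 360) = (d - 5)*(d - 3)*(d^4 - 10*d^3 + 23*d^2 + 34*d - 120) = (d - 5)*(d - 4)*(d - 3)*(d^3 - 6*d^2 - d + 30) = (d - 5)*(d - 4)*(d - 3)^2*(d^2 - 3*d - 10) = (d - 5)*(d - 4)*(d - 3)^2*(d + 2)*(d - 5)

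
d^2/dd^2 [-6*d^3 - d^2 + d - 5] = -36*d - 2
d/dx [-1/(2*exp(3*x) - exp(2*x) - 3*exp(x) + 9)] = (6*exp(2*x) - 2*exp(x) - 3)*exp(x)/(2*exp(3*x) - exp(2*x) - 3*exp(x) + 9)^2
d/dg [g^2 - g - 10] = 2*g - 1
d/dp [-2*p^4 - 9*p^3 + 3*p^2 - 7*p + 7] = -8*p^3 - 27*p^2 + 6*p - 7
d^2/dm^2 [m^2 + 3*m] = 2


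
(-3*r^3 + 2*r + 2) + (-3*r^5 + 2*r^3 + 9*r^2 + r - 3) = -3*r^5 - r^3 + 9*r^2 + 3*r - 1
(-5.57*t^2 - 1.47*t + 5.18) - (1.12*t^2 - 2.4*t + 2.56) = -6.69*t^2 + 0.93*t + 2.62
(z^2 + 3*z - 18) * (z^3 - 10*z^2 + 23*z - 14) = z^5 - 7*z^4 - 25*z^3 + 235*z^2 - 456*z + 252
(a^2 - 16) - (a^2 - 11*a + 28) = 11*a - 44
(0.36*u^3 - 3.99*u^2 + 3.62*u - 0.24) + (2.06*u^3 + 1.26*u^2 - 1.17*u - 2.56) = 2.42*u^3 - 2.73*u^2 + 2.45*u - 2.8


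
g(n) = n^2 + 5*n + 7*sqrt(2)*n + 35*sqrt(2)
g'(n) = 2*n + 5 + 7*sqrt(2)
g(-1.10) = 34.32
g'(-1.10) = 12.70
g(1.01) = 65.57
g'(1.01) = 16.92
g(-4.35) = 3.61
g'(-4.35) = 6.20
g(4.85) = 145.28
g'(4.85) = 24.60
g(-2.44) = 19.10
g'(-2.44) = 10.02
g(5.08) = 150.99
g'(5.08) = 25.06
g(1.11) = 67.27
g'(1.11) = 17.12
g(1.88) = 81.04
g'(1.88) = 18.66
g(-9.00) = -3.60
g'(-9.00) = -3.10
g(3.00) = 103.20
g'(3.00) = 20.90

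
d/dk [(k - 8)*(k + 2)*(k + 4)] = 3*k^2 - 4*k - 40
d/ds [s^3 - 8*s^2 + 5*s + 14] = 3*s^2 - 16*s + 5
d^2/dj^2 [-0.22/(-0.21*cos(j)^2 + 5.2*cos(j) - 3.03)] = (-0.038808*(1 - cos(j)^2)^2 + 0.72072*cos(j)^3 - 5.40826*cos(j)^2 - 4.90776*cos(j) + 11.656436)/(0.21*cos(j)^2 - 5.2*cos(j) + 3.03)^3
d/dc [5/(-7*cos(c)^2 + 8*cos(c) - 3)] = 10*(4 - 7*cos(c))*sin(c)/(7*cos(c)^2 - 8*cos(c) + 3)^2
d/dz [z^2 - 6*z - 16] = 2*z - 6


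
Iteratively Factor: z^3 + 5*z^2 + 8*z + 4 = (z + 2)*(z^2 + 3*z + 2) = (z + 2)^2*(z + 1)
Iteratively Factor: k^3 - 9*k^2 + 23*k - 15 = (k - 1)*(k^2 - 8*k + 15) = (k - 3)*(k - 1)*(k - 5)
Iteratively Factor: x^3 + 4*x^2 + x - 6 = (x - 1)*(x^2 + 5*x + 6) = (x - 1)*(x + 2)*(x + 3)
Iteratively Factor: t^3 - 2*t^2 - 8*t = (t - 4)*(t^2 + 2*t) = (t - 4)*(t + 2)*(t)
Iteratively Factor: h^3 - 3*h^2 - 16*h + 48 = (h + 4)*(h^2 - 7*h + 12) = (h - 4)*(h + 4)*(h - 3)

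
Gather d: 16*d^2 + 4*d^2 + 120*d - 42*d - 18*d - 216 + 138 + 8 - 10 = 20*d^2 + 60*d - 80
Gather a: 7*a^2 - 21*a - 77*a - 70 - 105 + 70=7*a^2 - 98*a - 105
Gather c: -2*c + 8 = 8 - 2*c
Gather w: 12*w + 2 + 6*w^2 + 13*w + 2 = 6*w^2 + 25*w + 4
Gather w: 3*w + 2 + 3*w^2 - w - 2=3*w^2 + 2*w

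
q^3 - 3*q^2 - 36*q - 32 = (q - 8)*(q + 1)*(q + 4)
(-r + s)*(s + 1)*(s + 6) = -r*s^2 - 7*r*s - 6*r + s^3 + 7*s^2 + 6*s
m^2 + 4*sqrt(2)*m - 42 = (m - 3*sqrt(2))*(m + 7*sqrt(2))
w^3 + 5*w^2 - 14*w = w*(w - 2)*(w + 7)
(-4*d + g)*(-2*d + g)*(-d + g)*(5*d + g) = -40*d^4 + 62*d^3*g - 21*d^2*g^2 - 2*d*g^3 + g^4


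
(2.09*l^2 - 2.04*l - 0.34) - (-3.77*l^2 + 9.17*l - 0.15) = 5.86*l^2 - 11.21*l - 0.19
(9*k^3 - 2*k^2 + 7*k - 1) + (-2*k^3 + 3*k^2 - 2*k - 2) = 7*k^3 + k^2 + 5*k - 3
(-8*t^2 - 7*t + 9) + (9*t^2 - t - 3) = t^2 - 8*t + 6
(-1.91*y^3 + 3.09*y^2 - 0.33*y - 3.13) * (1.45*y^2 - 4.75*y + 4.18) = -2.7695*y^5 + 13.553*y^4 - 23.1398*y^3 + 9.9452*y^2 + 13.4881*y - 13.0834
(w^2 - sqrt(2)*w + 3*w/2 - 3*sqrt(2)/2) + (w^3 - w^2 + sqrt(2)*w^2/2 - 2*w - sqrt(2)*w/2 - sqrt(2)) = w^3 + sqrt(2)*w^2/2 - 3*sqrt(2)*w/2 - w/2 - 5*sqrt(2)/2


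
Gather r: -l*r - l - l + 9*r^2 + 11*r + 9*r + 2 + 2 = -2*l + 9*r^2 + r*(20 - l) + 4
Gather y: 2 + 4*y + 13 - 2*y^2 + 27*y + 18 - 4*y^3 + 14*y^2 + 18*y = -4*y^3 + 12*y^2 + 49*y + 33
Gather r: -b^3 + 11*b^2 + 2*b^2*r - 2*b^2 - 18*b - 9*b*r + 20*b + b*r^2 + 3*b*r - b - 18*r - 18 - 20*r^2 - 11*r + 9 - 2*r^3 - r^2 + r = -b^3 + 9*b^2 + b - 2*r^3 + r^2*(b - 21) + r*(2*b^2 - 6*b - 28) - 9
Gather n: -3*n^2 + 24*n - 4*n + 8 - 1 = -3*n^2 + 20*n + 7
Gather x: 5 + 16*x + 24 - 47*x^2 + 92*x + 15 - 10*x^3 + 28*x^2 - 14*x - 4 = -10*x^3 - 19*x^2 + 94*x + 40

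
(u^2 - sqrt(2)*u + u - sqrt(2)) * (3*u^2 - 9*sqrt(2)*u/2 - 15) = 3*u^4 - 15*sqrt(2)*u^3/2 + 3*u^3 - 15*sqrt(2)*u^2/2 - 6*u^2 - 6*u + 15*sqrt(2)*u + 15*sqrt(2)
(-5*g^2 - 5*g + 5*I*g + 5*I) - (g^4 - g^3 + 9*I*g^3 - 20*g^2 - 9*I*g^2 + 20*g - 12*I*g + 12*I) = -g^4 + g^3 - 9*I*g^3 + 15*g^2 + 9*I*g^2 - 25*g + 17*I*g - 7*I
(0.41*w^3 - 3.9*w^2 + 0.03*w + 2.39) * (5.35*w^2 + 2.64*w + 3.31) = 2.1935*w^5 - 19.7826*w^4 - 8.7784*w^3 - 0.0433000000000005*w^2 + 6.4089*w + 7.9109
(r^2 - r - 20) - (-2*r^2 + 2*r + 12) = 3*r^2 - 3*r - 32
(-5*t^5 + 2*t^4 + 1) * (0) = 0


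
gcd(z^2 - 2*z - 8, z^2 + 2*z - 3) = 1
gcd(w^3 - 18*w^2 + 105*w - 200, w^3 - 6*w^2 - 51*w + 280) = w^2 - 13*w + 40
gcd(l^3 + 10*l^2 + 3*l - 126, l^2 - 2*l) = 1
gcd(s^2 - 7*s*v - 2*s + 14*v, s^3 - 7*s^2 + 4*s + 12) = s - 2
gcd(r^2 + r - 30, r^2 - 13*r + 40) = r - 5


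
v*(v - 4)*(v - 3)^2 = v^4 - 10*v^3 + 33*v^2 - 36*v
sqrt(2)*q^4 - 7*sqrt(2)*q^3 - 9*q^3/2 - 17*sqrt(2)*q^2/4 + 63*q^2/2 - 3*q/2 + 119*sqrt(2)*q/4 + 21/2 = (q - 7)*(q - 3*sqrt(2))*(q + sqrt(2)/2)*(sqrt(2)*q + 1/2)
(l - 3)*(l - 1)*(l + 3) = l^3 - l^2 - 9*l + 9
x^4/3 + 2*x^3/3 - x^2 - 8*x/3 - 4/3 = (x/3 + 1/3)*(x - 2)*(x + 1)*(x + 2)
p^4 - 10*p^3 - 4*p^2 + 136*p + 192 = (p - 8)*(p - 6)*(p + 2)^2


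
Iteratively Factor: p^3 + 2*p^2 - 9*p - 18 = (p - 3)*(p^2 + 5*p + 6) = (p - 3)*(p + 3)*(p + 2)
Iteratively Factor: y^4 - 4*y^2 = (y)*(y^3 - 4*y) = y*(y - 2)*(y^2 + 2*y) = y^2*(y - 2)*(y + 2)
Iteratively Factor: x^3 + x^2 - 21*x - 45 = (x - 5)*(x^2 + 6*x + 9) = (x - 5)*(x + 3)*(x + 3)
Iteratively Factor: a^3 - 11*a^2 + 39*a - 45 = (a - 3)*(a^2 - 8*a + 15) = (a - 3)^2*(a - 5)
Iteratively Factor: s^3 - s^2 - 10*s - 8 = (s + 1)*(s^2 - 2*s - 8) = (s + 1)*(s + 2)*(s - 4)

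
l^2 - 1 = (l - 1)*(l + 1)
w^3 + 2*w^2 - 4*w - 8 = (w - 2)*(w + 2)^2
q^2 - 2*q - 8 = (q - 4)*(q + 2)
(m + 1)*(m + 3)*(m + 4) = m^3 + 8*m^2 + 19*m + 12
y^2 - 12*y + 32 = (y - 8)*(y - 4)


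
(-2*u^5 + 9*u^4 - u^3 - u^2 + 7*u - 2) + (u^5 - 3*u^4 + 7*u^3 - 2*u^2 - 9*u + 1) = -u^5 + 6*u^4 + 6*u^3 - 3*u^2 - 2*u - 1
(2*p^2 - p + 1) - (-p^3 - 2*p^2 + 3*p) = p^3 + 4*p^2 - 4*p + 1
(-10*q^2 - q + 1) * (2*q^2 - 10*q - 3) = -20*q^4 + 98*q^3 + 42*q^2 - 7*q - 3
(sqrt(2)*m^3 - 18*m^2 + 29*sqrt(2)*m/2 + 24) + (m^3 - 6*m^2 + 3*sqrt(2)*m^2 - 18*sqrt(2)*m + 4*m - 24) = m^3 + sqrt(2)*m^3 - 24*m^2 + 3*sqrt(2)*m^2 - 7*sqrt(2)*m/2 + 4*m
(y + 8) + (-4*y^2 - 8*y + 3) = -4*y^2 - 7*y + 11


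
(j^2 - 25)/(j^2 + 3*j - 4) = (j^2 - 25)/(j^2 + 3*j - 4)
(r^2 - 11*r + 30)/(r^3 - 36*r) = (r - 5)/(r*(r + 6))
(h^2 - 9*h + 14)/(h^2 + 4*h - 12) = (h - 7)/(h + 6)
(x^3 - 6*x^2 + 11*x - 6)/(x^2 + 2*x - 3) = (x^2 - 5*x + 6)/(x + 3)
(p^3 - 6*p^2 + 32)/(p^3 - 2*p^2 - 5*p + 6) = (p^2 - 8*p + 16)/(p^2 - 4*p + 3)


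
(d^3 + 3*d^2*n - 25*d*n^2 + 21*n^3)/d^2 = d + 3*n - 25*n^2/d + 21*n^3/d^2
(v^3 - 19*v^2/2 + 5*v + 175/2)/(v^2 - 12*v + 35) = v + 5/2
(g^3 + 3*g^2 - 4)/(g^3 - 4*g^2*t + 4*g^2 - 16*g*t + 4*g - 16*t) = (1 - g)/(-g + 4*t)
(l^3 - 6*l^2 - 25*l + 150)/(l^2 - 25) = l - 6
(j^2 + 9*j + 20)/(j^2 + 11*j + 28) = (j + 5)/(j + 7)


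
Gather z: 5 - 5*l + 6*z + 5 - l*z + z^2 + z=-5*l + z^2 + z*(7 - l) + 10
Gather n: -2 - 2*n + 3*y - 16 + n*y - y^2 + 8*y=n*(y - 2) - y^2 + 11*y - 18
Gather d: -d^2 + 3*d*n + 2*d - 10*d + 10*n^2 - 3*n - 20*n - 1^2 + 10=-d^2 + d*(3*n - 8) + 10*n^2 - 23*n + 9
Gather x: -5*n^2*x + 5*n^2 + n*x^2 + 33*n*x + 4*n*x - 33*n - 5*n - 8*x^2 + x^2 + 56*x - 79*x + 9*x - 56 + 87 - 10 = 5*n^2 - 38*n + x^2*(n - 7) + x*(-5*n^2 + 37*n - 14) + 21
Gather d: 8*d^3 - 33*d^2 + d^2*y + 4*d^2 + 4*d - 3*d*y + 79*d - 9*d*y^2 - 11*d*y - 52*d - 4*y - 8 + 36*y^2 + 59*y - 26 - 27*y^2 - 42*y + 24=8*d^3 + d^2*(y - 29) + d*(-9*y^2 - 14*y + 31) + 9*y^2 + 13*y - 10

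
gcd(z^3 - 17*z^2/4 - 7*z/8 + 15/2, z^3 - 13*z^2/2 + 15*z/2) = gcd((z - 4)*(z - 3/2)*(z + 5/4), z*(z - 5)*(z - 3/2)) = z - 3/2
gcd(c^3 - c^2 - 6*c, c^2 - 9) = c - 3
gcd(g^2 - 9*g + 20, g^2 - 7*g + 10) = g - 5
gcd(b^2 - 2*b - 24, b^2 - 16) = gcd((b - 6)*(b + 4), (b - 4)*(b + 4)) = b + 4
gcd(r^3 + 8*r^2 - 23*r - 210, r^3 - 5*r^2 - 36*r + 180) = r^2 + r - 30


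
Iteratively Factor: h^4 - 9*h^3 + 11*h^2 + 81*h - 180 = (h - 3)*(h^3 - 6*h^2 - 7*h + 60) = (h - 3)*(h + 3)*(h^2 - 9*h + 20) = (h - 5)*(h - 3)*(h + 3)*(h - 4)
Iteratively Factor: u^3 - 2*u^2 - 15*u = (u)*(u^2 - 2*u - 15) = u*(u - 5)*(u + 3)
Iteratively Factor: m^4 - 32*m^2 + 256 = (m - 4)*(m^3 + 4*m^2 - 16*m - 64) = (m - 4)^2*(m^2 + 8*m + 16) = (m - 4)^2*(m + 4)*(m + 4)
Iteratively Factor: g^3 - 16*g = (g)*(g^2 - 16) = g*(g + 4)*(g - 4)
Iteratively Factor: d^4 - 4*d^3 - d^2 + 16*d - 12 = (d - 3)*(d^3 - d^2 - 4*d + 4) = (d - 3)*(d - 1)*(d^2 - 4) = (d - 3)*(d - 1)*(d + 2)*(d - 2)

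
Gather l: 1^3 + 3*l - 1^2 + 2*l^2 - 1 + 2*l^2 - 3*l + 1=4*l^2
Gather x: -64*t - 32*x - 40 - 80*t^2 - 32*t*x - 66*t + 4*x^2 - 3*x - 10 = -80*t^2 - 130*t + 4*x^2 + x*(-32*t - 35) - 50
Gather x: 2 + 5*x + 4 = 5*x + 6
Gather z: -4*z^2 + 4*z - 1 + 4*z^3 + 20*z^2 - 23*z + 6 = 4*z^3 + 16*z^2 - 19*z + 5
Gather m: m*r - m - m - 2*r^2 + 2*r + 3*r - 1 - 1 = m*(r - 2) - 2*r^2 + 5*r - 2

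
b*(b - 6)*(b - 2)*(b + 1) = b^4 - 7*b^3 + 4*b^2 + 12*b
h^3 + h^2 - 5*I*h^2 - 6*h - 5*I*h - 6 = (h + 1)*(h - 3*I)*(h - 2*I)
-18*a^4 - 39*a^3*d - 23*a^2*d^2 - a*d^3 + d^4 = (-6*a + d)*(a + d)^2*(3*a + d)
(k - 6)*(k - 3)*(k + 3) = k^3 - 6*k^2 - 9*k + 54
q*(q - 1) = q^2 - q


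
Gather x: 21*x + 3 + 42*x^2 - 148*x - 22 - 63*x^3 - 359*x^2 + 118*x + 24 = -63*x^3 - 317*x^2 - 9*x + 5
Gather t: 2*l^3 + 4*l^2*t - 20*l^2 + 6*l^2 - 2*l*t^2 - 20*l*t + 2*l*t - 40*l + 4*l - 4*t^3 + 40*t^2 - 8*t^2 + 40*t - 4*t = 2*l^3 - 14*l^2 - 36*l - 4*t^3 + t^2*(32 - 2*l) + t*(4*l^2 - 18*l + 36)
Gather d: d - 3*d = -2*d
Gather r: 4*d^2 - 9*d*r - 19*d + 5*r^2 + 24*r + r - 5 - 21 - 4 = 4*d^2 - 19*d + 5*r^2 + r*(25 - 9*d) - 30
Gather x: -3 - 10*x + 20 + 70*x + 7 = 60*x + 24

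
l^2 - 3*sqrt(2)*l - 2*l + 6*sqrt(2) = (l - 2)*(l - 3*sqrt(2))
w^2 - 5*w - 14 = (w - 7)*(w + 2)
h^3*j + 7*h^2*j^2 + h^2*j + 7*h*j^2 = h*(h + 7*j)*(h*j + j)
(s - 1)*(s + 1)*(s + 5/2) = s^3 + 5*s^2/2 - s - 5/2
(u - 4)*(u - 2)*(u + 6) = u^3 - 28*u + 48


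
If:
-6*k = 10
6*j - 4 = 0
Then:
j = 2/3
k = -5/3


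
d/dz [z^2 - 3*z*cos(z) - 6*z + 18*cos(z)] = 3*z*sin(z) + 2*z - 18*sin(z) - 3*cos(z) - 6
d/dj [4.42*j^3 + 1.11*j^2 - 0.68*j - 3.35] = 13.26*j^2 + 2.22*j - 0.68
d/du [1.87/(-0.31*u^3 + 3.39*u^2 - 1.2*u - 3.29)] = (1.7391*u^2 - 12.6786*u + 2.244)/(0.31*u^3 - 3.39*u^2 + 1.2*u + 3.29)^2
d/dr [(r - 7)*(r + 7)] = 2*r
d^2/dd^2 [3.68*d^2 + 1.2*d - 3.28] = 7.36000000000000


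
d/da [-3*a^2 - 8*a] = -6*a - 8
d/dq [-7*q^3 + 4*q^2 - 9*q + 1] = -21*q^2 + 8*q - 9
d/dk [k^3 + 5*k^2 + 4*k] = 3*k^2 + 10*k + 4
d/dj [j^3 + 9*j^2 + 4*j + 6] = 3*j^2 + 18*j + 4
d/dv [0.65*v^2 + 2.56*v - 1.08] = 1.3*v + 2.56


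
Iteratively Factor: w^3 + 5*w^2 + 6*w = (w + 3)*(w^2 + 2*w) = w*(w + 3)*(w + 2)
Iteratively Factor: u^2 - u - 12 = (u + 3)*(u - 4)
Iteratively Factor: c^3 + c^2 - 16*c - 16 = (c + 1)*(c^2 - 16) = (c + 1)*(c + 4)*(c - 4)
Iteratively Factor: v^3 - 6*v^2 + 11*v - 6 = (v - 1)*(v^2 - 5*v + 6) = (v - 2)*(v - 1)*(v - 3)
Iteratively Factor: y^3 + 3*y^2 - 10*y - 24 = (y + 2)*(y^2 + y - 12) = (y + 2)*(y + 4)*(y - 3)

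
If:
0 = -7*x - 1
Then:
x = -1/7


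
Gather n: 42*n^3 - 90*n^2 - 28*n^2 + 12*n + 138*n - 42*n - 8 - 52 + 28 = 42*n^3 - 118*n^2 + 108*n - 32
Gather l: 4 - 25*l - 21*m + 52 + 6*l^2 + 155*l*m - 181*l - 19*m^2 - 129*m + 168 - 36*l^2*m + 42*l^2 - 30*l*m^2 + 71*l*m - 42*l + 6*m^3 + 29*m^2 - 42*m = l^2*(48 - 36*m) + l*(-30*m^2 + 226*m - 248) + 6*m^3 + 10*m^2 - 192*m + 224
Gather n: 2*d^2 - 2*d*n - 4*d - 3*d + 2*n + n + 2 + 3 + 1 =2*d^2 - 7*d + n*(3 - 2*d) + 6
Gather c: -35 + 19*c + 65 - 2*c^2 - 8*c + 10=-2*c^2 + 11*c + 40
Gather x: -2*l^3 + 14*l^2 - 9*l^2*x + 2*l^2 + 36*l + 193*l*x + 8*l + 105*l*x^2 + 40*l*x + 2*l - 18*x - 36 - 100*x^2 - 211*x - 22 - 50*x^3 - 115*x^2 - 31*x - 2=-2*l^3 + 16*l^2 + 46*l - 50*x^3 + x^2*(105*l - 215) + x*(-9*l^2 + 233*l - 260) - 60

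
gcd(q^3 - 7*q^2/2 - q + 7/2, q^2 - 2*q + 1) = q - 1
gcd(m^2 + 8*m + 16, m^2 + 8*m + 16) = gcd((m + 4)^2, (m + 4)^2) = m^2 + 8*m + 16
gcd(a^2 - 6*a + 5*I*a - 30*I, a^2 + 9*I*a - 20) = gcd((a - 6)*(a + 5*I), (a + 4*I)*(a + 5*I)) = a + 5*I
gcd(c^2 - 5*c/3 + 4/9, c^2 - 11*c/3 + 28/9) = c - 4/3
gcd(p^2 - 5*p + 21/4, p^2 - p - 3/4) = p - 3/2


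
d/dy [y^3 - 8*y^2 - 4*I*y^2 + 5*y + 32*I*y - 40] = 3*y^2 - 16*y - 8*I*y + 5 + 32*I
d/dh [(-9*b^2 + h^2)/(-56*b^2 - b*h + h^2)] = (-2*h*(56*b^2 + b*h - h^2) - (b - 2*h)*(9*b^2 - h^2))/(56*b^2 + b*h - h^2)^2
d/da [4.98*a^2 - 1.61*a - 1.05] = 9.96*a - 1.61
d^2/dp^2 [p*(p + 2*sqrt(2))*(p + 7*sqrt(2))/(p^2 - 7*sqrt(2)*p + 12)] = 96*(5*p^3 - 12*sqrt(2)*p^2 - 12*p + 76*sqrt(2))/(p^6 - 21*sqrt(2)*p^5 + 330*p^4 - 1190*sqrt(2)*p^3 + 3960*p^2 - 3024*sqrt(2)*p + 1728)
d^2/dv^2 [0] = 0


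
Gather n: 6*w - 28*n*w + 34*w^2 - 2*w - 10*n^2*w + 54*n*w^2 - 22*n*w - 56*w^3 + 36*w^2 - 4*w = -10*n^2*w + n*(54*w^2 - 50*w) - 56*w^3 + 70*w^2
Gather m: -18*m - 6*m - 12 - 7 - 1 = -24*m - 20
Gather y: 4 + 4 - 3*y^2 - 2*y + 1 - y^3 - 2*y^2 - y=-y^3 - 5*y^2 - 3*y + 9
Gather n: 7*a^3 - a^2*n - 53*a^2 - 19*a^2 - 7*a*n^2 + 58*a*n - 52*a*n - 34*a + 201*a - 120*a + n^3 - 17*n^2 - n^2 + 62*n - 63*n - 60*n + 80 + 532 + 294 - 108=7*a^3 - 72*a^2 + 47*a + n^3 + n^2*(-7*a - 18) + n*(-a^2 + 6*a - 61) + 798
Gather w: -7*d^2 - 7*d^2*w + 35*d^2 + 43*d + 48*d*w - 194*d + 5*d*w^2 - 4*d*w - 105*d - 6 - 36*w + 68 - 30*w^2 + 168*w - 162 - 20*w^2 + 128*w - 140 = 28*d^2 - 256*d + w^2*(5*d - 50) + w*(-7*d^2 + 44*d + 260) - 240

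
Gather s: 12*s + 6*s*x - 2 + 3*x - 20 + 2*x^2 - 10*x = s*(6*x + 12) + 2*x^2 - 7*x - 22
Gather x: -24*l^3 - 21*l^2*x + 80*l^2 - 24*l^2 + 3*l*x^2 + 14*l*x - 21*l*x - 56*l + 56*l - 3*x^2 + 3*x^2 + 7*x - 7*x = -24*l^3 + 56*l^2 + 3*l*x^2 + x*(-21*l^2 - 7*l)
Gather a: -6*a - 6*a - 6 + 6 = -12*a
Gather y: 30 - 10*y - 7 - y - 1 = 22 - 11*y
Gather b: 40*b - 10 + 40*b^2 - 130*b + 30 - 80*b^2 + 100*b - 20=-40*b^2 + 10*b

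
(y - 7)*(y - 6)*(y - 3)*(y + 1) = y^4 - 15*y^3 + 65*y^2 - 45*y - 126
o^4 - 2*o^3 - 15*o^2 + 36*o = o*(o - 3)^2*(o + 4)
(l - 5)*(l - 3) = l^2 - 8*l + 15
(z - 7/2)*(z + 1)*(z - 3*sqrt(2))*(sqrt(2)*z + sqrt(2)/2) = sqrt(2)*z^4 - 6*z^3 - 2*sqrt(2)*z^3 - 19*sqrt(2)*z^2/4 + 12*z^2 - 7*sqrt(2)*z/4 + 57*z/2 + 21/2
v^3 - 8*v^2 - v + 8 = (v - 8)*(v - 1)*(v + 1)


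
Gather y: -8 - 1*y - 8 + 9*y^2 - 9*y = 9*y^2 - 10*y - 16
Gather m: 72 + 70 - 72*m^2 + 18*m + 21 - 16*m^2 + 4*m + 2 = -88*m^2 + 22*m + 165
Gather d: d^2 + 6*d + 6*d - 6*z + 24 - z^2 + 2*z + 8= d^2 + 12*d - z^2 - 4*z + 32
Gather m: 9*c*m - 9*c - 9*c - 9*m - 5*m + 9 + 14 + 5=-18*c + m*(9*c - 14) + 28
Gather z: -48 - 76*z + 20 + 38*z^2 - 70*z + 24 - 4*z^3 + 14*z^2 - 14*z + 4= -4*z^3 + 52*z^2 - 160*z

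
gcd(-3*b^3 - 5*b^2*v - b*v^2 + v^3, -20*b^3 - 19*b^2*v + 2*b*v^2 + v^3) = b + v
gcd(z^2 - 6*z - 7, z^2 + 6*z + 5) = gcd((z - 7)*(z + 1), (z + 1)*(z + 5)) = z + 1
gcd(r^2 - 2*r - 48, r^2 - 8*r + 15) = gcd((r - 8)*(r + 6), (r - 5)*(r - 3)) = 1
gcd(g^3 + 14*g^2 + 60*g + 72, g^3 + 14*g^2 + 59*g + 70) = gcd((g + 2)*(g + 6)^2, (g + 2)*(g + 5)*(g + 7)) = g + 2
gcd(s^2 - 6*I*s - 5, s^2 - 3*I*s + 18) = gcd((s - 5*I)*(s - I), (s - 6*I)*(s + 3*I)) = 1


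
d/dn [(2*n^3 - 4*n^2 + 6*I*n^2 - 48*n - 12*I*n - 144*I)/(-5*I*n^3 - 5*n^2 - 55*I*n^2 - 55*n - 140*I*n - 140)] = (n^2*(8 + 26*I) - 44*n - 336 + 78*I)/(5*n^4 + n^3*(70 - 10*I) + n^2*(240 - 140*I) + n*(-70 - 490*I) - 245)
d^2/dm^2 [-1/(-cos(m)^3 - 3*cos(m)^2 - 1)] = 3*(3*(1 - cos(4*m))*(cos(m) + 2)^2 + (cos(m) + 8*cos(2*m) + 3*cos(3*m))*(cos(m)^3 + 3*cos(m)^2 + 1))/(4*(cos(m)^3 + 3*cos(m)^2 + 1)^3)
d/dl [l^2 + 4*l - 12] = 2*l + 4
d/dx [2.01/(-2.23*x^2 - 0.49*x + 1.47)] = (8.9646*x + 0.9849)/(2.23*x^2 + 0.49*x - 1.47)^2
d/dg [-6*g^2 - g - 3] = -12*g - 1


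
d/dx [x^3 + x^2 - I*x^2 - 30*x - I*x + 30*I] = 3*x^2 + 2*x*(1 - I) - 30 - I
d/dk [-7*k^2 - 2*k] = -14*k - 2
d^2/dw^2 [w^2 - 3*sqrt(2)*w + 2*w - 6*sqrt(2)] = 2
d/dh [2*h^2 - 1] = 4*h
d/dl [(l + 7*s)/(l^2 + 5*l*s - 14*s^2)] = -1/(l^2 - 4*l*s + 4*s^2)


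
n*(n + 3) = n^2 + 3*n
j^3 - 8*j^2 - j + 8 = (j - 8)*(j - 1)*(j + 1)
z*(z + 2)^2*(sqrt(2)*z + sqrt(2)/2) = sqrt(2)*z^4 + 9*sqrt(2)*z^3/2 + 6*sqrt(2)*z^2 + 2*sqrt(2)*z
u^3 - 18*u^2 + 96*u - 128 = (u - 8)^2*(u - 2)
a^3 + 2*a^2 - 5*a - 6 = (a - 2)*(a + 1)*(a + 3)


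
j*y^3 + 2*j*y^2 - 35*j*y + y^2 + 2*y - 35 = (y - 5)*(y + 7)*(j*y + 1)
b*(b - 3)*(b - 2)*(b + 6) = b^4 + b^3 - 24*b^2 + 36*b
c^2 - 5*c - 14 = (c - 7)*(c + 2)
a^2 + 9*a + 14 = (a + 2)*(a + 7)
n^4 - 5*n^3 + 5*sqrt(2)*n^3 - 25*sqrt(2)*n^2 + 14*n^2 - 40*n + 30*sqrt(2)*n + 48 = (n - 3)*(n - 2)*(n + sqrt(2))*(n + 4*sqrt(2))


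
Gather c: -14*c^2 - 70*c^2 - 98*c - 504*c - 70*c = -84*c^2 - 672*c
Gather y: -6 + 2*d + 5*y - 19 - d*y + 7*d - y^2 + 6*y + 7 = 9*d - y^2 + y*(11 - d) - 18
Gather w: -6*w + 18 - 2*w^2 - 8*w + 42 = -2*w^2 - 14*w + 60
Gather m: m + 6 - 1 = m + 5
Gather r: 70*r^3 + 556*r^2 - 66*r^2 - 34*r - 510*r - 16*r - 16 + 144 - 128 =70*r^3 + 490*r^2 - 560*r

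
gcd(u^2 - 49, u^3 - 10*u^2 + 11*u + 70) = u - 7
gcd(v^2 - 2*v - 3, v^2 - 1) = v + 1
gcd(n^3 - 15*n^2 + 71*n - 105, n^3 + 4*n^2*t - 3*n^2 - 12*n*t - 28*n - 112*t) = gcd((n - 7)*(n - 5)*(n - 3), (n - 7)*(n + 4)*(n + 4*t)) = n - 7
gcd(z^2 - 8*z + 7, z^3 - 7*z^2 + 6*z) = z - 1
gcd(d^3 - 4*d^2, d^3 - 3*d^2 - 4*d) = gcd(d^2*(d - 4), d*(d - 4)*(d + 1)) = d^2 - 4*d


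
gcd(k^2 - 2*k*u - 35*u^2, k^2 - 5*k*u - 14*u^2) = -k + 7*u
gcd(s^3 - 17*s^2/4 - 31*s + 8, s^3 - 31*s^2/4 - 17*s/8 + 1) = s^2 - 33*s/4 + 2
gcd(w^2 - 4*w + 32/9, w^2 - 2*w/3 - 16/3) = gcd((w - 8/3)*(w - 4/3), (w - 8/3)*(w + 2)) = w - 8/3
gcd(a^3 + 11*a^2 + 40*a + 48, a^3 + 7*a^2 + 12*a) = a^2 + 7*a + 12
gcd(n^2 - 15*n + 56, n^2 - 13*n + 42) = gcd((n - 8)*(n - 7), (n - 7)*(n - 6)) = n - 7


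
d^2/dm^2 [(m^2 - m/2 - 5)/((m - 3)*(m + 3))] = (-m^3 + 24*m^2 - 27*m + 72)/(m^6 - 27*m^4 + 243*m^2 - 729)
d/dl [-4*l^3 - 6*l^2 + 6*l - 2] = -12*l^2 - 12*l + 6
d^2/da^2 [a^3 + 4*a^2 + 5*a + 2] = 6*a + 8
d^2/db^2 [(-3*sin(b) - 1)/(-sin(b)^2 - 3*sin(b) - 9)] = (-3*sin(b)^5 + 5*sin(b)^4 + 159*sin(b)^3 + 114*sin(b)^2 - 360*sin(b) - 162)/(sin(b)^2 + 3*sin(b) + 9)^3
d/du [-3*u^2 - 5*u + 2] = -6*u - 5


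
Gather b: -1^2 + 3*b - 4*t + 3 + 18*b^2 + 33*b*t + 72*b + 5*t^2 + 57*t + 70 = 18*b^2 + b*(33*t + 75) + 5*t^2 + 53*t + 72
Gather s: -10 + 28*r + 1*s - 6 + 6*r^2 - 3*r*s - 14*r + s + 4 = 6*r^2 + 14*r + s*(2 - 3*r) - 12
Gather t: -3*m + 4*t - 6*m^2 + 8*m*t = -6*m^2 - 3*m + t*(8*m + 4)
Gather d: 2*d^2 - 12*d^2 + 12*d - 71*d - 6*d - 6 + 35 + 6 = -10*d^2 - 65*d + 35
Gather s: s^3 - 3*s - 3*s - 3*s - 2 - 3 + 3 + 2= s^3 - 9*s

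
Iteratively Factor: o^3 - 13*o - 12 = (o - 4)*(o^2 + 4*o + 3) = (o - 4)*(o + 3)*(o + 1)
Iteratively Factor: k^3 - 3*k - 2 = (k + 1)*(k^2 - k - 2) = (k + 1)^2*(k - 2)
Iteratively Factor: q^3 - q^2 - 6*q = (q)*(q^2 - q - 6) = q*(q - 3)*(q + 2)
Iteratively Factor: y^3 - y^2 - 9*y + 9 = (y - 1)*(y^2 - 9) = (y - 1)*(y + 3)*(y - 3)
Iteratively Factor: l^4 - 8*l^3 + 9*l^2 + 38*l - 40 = (l - 1)*(l^3 - 7*l^2 + 2*l + 40) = (l - 5)*(l - 1)*(l^2 - 2*l - 8) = (l - 5)*(l - 4)*(l - 1)*(l + 2)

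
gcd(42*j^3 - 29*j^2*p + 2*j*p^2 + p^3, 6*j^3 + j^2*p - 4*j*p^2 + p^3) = 6*j^2 - 5*j*p + p^2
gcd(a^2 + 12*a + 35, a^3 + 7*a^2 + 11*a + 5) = a + 5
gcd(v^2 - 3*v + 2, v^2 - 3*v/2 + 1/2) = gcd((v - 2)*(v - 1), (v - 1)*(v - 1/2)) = v - 1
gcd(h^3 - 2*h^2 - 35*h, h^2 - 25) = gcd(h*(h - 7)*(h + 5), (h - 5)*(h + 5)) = h + 5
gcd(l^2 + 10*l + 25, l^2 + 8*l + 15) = l + 5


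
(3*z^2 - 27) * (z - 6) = 3*z^3 - 18*z^2 - 27*z + 162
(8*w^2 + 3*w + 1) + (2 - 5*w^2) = 3*w^2 + 3*w + 3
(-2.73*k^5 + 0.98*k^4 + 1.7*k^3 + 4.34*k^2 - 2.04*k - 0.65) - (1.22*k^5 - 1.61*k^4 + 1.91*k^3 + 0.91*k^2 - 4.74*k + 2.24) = -3.95*k^5 + 2.59*k^4 - 0.21*k^3 + 3.43*k^2 + 2.7*k - 2.89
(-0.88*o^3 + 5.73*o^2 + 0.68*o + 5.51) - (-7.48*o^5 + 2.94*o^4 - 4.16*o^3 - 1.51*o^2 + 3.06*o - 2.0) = 7.48*o^5 - 2.94*o^4 + 3.28*o^3 + 7.24*o^2 - 2.38*o + 7.51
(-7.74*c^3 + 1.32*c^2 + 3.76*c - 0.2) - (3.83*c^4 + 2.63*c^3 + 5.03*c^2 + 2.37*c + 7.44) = -3.83*c^4 - 10.37*c^3 - 3.71*c^2 + 1.39*c - 7.64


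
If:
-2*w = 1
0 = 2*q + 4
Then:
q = -2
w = -1/2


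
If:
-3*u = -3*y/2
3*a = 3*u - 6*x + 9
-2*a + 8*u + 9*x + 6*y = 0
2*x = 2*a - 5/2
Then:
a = 485/268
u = -19/268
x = 75/134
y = -19/134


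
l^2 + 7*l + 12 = (l + 3)*(l + 4)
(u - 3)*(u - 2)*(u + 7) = u^3 + 2*u^2 - 29*u + 42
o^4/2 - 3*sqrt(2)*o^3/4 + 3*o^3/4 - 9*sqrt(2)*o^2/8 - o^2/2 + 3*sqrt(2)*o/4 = o*(o/2 + 1)*(o - 1/2)*(o - 3*sqrt(2)/2)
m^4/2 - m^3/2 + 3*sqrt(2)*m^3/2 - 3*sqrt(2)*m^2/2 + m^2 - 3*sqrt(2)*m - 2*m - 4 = (m/2 + 1/2)*(m - 2)*(m + sqrt(2))*(m + 2*sqrt(2))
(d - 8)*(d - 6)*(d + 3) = d^3 - 11*d^2 + 6*d + 144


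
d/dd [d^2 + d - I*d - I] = 2*d + 1 - I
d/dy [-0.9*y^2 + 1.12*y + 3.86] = 1.12 - 1.8*y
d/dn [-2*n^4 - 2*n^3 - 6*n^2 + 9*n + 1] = -8*n^3 - 6*n^2 - 12*n + 9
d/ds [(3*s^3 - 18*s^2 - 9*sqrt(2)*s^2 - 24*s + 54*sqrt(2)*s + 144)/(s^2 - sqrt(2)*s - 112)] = 3*(s^4 - 2*sqrt(2)*s^3 - 322*s^2 - 12*sqrt(2)*s^2 + 672*sqrt(2)*s + 1248*s - 1968*sqrt(2) + 896)/(s^4 - 2*sqrt(2)*s^3 - 222*s^2 + 224*sqrt(2)*s + 12544)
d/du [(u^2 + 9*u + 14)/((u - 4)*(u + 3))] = 2*(-5*u^2 - 26*u - 47)/(u^4 - 2*u^3 - 23*u^2 + 24*u + 144)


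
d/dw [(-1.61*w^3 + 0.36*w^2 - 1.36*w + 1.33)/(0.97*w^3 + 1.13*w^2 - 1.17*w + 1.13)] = (-2.1685*w^4 + 6.4058*w^3 - 8.2126*w^2 - 2.1922*w + 0.0193000000000001)/(0.9409*w^6 + 2.1922*w^5 - 0.9929*w^4 - 0.452*w^3 + 3.9227*w^2 - 2.6442*w + 1.2769)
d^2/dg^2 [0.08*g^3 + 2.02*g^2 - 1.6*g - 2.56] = 0.48*g + 4.04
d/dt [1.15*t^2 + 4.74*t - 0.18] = 2.3*t + 4.74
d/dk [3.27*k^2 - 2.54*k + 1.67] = 6.54*k - 2.54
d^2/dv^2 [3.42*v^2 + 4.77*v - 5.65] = 6.84000000000000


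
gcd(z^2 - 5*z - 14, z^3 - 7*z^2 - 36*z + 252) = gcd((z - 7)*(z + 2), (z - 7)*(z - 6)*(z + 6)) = z - 7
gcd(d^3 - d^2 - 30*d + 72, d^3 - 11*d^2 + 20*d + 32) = d - 4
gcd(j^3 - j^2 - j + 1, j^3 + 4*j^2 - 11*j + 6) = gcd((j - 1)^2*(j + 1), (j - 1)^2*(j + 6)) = j^2 - 2*j + 1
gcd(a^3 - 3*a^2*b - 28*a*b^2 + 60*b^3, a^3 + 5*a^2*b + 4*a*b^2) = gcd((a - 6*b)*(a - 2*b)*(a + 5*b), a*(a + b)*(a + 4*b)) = 1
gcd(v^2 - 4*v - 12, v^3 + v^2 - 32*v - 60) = v^2 - 4*v - 12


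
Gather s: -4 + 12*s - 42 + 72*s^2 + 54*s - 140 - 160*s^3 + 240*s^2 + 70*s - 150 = -160*s^3 + 312*s^2 + 136*s - 336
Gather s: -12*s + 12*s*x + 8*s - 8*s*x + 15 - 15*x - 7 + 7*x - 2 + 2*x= s*(4*x - 4) - 6*x + 6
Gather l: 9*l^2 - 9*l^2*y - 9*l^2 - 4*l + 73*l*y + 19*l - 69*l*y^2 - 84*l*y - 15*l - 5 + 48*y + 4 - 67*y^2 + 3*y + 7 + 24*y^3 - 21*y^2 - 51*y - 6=-9*l^2*y + l*(-69*y^2 - 11*y) + 24*y^3 - 88*y^2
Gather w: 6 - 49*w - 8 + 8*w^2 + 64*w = 8*w^2 + 15*w - 2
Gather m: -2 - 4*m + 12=10 - 4*m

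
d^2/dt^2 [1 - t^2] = -2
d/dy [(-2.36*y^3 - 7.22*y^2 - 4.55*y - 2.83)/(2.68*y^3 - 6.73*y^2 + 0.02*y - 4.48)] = (35.2324*y^4 + 24.2936*y^3 + 23.7057*y^2 + 26.5994*y + 20.4406)/(7.1824*y^6 - 36.0728*y^5 + 45.4001*y^4 - 24.282*y^3 + 60.3012*y^2 - 0.1792*y + 20.0704)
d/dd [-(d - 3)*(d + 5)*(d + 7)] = -3*d^2 - 18*d + 1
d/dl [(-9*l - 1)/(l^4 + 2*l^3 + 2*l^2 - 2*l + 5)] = (27*l^4 + 40*l^3 + 24*l^2 + 4*l - 47)/(l^8 + 4*l^7 + 8*l^6 + 4*l^5 + 6*l^4 + 12*l^3 + 24*l^2 - 20*l + 25)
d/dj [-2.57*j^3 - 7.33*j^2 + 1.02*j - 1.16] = -7.71*j^2 - 14.66*j + 1.02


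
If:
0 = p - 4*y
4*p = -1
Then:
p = -1/4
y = -1/16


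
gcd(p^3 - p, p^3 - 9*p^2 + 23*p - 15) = p - 1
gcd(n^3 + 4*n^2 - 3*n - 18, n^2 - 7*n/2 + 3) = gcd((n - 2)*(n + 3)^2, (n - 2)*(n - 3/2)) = n - 2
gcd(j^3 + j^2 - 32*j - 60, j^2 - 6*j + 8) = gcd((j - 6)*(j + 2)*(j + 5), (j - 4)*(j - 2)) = 1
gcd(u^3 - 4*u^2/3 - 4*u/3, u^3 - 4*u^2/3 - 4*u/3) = u^3 - 4*u^2/3 - 4*u/3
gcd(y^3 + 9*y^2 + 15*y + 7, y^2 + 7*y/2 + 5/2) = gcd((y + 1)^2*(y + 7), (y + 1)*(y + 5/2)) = y + 1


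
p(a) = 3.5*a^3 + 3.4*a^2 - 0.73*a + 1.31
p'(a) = 10.5*a^2 + 6.8*a - 0.73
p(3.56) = 199.71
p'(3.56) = 156.55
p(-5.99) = -624.55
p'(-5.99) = 335.28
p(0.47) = 2.08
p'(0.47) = 4.79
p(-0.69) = 2.28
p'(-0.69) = -0.42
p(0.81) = 4.81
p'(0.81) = 11.67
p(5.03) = 529.08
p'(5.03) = 299.13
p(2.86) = 108.91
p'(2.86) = 104.60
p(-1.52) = -2.02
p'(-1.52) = 13.19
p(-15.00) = -11035.24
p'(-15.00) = 2259.77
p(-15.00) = -11035.24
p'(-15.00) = 2259.77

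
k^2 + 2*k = k*(k + 2)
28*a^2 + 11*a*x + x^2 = (4*a + x)*(7*a + x)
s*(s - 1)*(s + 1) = s^3 - s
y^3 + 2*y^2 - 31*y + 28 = (y - 4)*(y - 1)*(y + 7)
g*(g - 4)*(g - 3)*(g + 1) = g^4 - 6*g^3 + 5*g^2 + 12*g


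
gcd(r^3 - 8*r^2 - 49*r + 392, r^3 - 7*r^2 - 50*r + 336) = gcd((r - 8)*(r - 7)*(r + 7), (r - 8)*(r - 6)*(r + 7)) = r^2 - r - 56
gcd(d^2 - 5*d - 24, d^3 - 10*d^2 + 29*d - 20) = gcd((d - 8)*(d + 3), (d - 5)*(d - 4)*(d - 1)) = 1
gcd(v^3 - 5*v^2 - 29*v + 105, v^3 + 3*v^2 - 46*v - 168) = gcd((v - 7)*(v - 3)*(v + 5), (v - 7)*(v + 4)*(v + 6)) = v - 7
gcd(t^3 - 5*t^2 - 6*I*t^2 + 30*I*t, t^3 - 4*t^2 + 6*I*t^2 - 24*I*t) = t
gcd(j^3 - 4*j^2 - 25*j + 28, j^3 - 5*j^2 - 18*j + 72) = j + 4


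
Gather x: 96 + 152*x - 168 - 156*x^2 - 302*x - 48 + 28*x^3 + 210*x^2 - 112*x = 28*x^3 + 54*x^2 - 262*x - 120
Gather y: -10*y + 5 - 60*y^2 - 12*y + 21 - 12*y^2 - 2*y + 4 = -72*y^2 - 24*y + 30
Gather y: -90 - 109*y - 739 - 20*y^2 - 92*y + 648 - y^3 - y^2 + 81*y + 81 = -y^3 - 21*y^2 - 120*y - 100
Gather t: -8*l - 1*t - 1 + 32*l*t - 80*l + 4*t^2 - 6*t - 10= -88*l + 4*t^2 + t*(32*l - 7) - 11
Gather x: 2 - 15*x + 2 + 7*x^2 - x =7*x^2 - 16*x + 4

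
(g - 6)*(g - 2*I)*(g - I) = g^3 - 6*g^2 - 3*I*g^2 - 2*g + 18*I*g + 12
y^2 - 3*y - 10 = (y - 5)*(y + 2)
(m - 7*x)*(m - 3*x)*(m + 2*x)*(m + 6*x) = m^4 - 2*m^3*x - 47*m^2*x^2 + 48*m*x^3 + 252*x^4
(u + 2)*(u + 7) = u^2 + 9*u + 14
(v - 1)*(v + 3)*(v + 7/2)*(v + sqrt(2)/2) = v^4 + sqrt(2)*v^3/2 + 11*v^3/2 + 11*sqrt(2)*v^2/4 + 4*v^2 - 21*v/2 + 2*sqrt(2)*v - 21*sqrt(2)/4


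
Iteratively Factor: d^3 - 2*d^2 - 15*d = (d - 5)*(d^2 + 3*d) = (d - 5)*(d + 3)*(d)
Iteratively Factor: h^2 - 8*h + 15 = (h - 3)*(h - 5)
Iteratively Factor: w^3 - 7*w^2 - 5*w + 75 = (w - 5)*(w^2 - 2*w - 15) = (w - 5)*(w + 3)*(w - 5)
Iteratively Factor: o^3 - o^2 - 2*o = (o - 2)*(o^2 + o) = o*(o - 2)*(o + 1)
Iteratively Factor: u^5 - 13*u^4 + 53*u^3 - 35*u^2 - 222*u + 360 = (u + 2)*(u^4 - 15*u^3 + 83*u^2 - 201*u + 180) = (u - 3)*(u + 2)*(u^3 - 12*u^2 + 47*u - 60) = (u - 4)*(u - 3)*(u + 2)*(u^2 - 8*u + 15) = (u - 4)*(u - 3)^2*(u + 2)*(u - 5)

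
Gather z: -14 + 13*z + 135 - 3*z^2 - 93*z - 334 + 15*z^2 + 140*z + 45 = 12*z^2 + 60*z - 168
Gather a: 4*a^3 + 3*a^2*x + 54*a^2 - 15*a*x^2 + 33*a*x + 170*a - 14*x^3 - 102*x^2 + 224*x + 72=4*a^3 + a^2*(3*x + 54) + a*(-15*x^2 + 33*x + 170) - 14*x^3 - 102*x^2 + 224*x + 72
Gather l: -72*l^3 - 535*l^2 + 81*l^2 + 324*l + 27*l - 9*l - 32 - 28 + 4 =-72*l^3 - 454*l^2 + 342*l - 56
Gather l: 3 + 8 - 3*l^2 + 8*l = -3*l^2 + 8*l + 11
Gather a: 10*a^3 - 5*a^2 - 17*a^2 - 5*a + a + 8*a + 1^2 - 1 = 10*a^3 - 22*a^2 + 4*a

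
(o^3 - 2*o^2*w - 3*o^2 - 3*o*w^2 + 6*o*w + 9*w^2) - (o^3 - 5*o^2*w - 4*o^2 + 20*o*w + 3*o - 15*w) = 3*o^2*w + o^2 - 3*o*w^2 - 14*o*w - 3*o + 9*w^2 + 15*w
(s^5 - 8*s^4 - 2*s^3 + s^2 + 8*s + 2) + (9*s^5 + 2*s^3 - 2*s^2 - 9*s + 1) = 10*s^5 - 8*s^4 - s^2 - s + 3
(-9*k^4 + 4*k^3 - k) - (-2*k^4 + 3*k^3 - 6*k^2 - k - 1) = -7*k^4 + k^3 + 6*k^2 + 1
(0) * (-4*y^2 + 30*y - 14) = 0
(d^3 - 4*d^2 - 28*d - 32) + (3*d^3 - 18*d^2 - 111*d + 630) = 4*d^3 - 22*d^2 - 139*d + 598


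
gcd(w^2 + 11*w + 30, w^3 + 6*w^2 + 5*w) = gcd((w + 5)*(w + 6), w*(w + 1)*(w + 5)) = w + 5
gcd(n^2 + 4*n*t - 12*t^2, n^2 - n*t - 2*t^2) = -n + 2*t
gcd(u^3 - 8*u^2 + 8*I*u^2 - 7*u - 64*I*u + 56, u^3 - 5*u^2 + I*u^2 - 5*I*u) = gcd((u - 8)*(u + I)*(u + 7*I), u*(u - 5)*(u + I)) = u + I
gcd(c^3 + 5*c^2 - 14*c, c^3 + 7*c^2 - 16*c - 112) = c + 7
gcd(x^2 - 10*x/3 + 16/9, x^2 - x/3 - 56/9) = x - 8/3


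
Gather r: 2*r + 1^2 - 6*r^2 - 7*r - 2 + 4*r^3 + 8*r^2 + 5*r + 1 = 4*r^3 + 2*r^2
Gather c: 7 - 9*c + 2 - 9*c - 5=4 - 18*c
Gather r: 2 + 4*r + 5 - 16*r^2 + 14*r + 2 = -16*r^2 + 18*r + 9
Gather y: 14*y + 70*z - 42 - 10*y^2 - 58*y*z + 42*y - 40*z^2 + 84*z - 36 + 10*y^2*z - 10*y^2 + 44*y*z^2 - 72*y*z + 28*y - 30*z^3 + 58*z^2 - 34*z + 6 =y^2*(10*z - 20) + y*(44*z^2 - 130*z + 84) - 30*z^3 + 18*z^2 + 120*z - 72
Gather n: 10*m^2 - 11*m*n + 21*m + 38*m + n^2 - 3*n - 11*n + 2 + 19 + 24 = 10*m^2 + 59*m + n^2 + n*(-11*m - 14) + 45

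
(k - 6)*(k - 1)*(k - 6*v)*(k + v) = k^4 - 5*k^3*v - 7*k^3 - 6*k^2*v^2 + 35*k^2*v + 6*k^2 + 42*k*v^2 - 30*k*v - 36*v^2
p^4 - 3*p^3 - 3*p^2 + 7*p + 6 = (p - 3)*(p - 2)*(p + 1)^2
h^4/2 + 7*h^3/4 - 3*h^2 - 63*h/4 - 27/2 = (h/2 + 1)*(h - 3)*(h + 3/2)*(h + 3)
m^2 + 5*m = m*(m + 5)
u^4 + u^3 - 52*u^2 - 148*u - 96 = (u - 8)*(u + 1)*(u + 2)*(u + 6)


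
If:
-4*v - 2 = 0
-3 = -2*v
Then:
No Solution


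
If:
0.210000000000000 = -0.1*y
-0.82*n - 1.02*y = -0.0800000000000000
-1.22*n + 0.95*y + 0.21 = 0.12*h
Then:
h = -42.42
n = 2.71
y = -2.10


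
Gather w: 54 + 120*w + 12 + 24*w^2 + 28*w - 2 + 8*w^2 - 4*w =32*w^2 + 144*w + 64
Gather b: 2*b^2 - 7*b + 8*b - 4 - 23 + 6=2*b^2 + b - 21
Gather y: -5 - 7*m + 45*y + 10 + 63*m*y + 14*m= 7*m + y*(63*m + 45) + 5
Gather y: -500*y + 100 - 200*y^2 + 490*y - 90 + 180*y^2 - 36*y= -20*y^2 - 46*y + 10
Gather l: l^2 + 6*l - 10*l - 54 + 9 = l^2 - 4*l - 45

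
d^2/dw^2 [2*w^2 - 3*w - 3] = 4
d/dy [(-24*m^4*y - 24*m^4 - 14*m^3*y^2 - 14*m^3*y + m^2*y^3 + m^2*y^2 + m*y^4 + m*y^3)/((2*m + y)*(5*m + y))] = m*(-60*m^3 - 10*m^2*y + 7*m^2 + 14*m*y^2 + 10*m*y + 2*y^3 + y^2)/(25*m^2 + 10*m*y + y^2)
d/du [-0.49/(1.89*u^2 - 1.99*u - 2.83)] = (1.8522*u - 0.9751)/(-1.89*u^2 + 1.99*u + 2.83)^2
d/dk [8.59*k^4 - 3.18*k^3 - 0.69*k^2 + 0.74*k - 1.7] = 34.36*k^3 - 9.54*k^2 - 1.38*k + 0.74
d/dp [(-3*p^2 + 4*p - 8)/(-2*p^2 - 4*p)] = (5*p^2 - 8*p - 8)/(p^2*(p^2 + 4*p + 4))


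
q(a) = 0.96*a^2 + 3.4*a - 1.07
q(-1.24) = -3.81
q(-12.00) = 96.37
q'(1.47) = 6.22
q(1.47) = 6.00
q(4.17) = 29.80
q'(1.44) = 6.16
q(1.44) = 5.82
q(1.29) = 4.91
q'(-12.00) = -19.64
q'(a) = 1.92*a + 3.4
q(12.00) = 177.97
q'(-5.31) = -6.80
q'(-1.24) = 1.02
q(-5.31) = 7.94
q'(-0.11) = 3.19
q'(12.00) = 26.44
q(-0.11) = -1.43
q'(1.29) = 5.88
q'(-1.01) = 1.46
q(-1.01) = -3.52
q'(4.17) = 11.41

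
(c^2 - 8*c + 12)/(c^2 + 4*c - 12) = (c - 6)/(c + 6)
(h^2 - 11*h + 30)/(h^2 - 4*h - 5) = (h - 6)/(h + 1)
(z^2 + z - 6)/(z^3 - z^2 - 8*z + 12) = 1/(z - 2)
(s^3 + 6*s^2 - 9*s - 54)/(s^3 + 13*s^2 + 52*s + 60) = (s^2 - 9)/(s^2 + 7*s + 10)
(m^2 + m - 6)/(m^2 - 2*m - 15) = (m - 2)/(m - 5)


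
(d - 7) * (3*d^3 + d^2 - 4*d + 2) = 3*d^4 - 20*d^3 - 11*d^2 + 30*d - 14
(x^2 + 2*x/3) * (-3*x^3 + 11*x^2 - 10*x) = -3*x^5 + 9*x^4 - 8*x^3/3 - 20*x^2/3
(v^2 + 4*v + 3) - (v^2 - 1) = 4*v + 4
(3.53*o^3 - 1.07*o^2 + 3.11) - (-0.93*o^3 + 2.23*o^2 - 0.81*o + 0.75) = 4.46*o^3 - 3.3*o^2 + 0.81*o + 2.36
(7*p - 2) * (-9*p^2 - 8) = -63*p^3 + 18*p^2 - 56*p + 16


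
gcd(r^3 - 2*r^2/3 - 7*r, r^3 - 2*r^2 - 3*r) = r^2 - 3*r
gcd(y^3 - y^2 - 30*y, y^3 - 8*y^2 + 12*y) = y^2 - 6*y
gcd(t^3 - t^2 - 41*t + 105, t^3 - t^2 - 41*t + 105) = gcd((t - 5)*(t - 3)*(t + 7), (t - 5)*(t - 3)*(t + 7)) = t^3 - t^2 - 41*t + 105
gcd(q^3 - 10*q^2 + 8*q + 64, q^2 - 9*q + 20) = q - 4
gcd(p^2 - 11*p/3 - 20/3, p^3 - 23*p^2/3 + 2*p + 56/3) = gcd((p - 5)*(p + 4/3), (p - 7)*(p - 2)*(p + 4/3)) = p + 4/3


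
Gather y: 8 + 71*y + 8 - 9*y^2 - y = -9*y^2 + 70*y + 16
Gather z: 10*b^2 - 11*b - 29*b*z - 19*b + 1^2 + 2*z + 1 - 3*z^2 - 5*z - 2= 10*b^2 - 30*b - 3*z^2 + z*(-29*b - 3)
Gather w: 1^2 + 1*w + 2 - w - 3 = 0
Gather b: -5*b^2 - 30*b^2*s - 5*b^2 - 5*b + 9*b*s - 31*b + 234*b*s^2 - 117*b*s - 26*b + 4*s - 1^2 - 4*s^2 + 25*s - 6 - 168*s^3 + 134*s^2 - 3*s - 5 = b^2*(-30*s - 10) + b*(234*s^2 - 108*s - 62) - 168*s^3 + 130*s^2 + 26*s - 12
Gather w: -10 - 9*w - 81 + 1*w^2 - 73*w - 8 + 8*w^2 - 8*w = 9*w^2 - 90*w - 99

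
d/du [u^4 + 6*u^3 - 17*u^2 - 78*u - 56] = 4*u^3 + 18*u^2 - 34*u - 78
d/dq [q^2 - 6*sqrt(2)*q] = 2*q - 6*sqrt(2)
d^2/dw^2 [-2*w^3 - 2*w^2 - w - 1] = -12*w - 4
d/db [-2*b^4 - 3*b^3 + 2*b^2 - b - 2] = -8*b^3 - 9*b^2 + 4*b - 1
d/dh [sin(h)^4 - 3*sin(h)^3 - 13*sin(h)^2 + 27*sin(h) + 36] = (4*sin(h)^3 - 9*sin(h)^2 - 26*sin(h) + 27)*cos(h)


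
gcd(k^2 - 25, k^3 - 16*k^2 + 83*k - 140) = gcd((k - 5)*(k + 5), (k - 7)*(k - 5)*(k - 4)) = k - 5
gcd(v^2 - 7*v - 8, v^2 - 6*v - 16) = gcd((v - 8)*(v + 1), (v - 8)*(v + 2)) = v - 8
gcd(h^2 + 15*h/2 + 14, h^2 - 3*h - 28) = h + 4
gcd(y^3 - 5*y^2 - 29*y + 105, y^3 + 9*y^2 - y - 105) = y^2 + 2*y - 15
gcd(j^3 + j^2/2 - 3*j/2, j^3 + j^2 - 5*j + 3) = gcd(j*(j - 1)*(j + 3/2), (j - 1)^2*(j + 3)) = j - 1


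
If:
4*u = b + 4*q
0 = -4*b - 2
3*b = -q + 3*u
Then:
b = -1/2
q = -9/16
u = -11/16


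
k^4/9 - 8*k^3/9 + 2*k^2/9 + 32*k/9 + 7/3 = (k/3 + 1/3)^2*(k - 7)*(k - 3)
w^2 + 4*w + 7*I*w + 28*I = (w + 4)*(w + 7*I)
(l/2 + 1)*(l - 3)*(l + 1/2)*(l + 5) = l^4/2 + 9*l^3/4 - 9*l^2/2 - 71*l/4 - 15/2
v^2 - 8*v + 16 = (v - 4)^2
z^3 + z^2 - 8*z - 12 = (z - 3)*(z + 2)^2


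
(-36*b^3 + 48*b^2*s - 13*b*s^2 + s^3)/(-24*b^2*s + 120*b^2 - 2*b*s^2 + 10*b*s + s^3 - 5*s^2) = (6*b^2 - 7*b*s + s^2)/(4*b*s - 20*b + s^2 - 5*s)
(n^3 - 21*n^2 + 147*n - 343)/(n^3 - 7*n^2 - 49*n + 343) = (n - 7)/(n + 7)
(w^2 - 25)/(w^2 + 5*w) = (w - 5)/w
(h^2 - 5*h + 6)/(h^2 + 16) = (h^2 - 5*h + 6)/(h^2 + 16)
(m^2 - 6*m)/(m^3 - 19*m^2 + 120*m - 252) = m/(m^2 - 13*m + 42)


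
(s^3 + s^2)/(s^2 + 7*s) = s*(s + 1)/(s + 7)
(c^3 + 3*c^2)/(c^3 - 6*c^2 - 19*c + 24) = c^2/(c^2 - 9*c + 8)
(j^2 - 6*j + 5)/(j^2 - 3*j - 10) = (j - 1)/(j + 2)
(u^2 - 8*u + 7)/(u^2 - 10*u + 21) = (u - 1)/(u - 3)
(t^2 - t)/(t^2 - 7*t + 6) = t/(t - 6)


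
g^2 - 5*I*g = g*(g - 5*I)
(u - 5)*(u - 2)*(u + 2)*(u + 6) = u^4 + u^3 - 34*u^2 - 4*u + 120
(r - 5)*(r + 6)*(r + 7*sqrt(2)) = r^3 + r^2 + 7*sqrt(2)*r^2 - 30*r + 7*sqrt(2)*r - 210*sqrt(2)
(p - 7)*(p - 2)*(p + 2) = p^3 - 7*p^2 - 4*p + 28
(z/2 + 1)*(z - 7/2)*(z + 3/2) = z^3/2 - 37*z/8 - 21/4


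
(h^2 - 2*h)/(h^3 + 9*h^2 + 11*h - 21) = h*(h - 2)/(h^3 + 9*h^2 + 11*h - 21)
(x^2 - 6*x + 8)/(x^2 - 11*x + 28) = (x - 2)/(x - 7)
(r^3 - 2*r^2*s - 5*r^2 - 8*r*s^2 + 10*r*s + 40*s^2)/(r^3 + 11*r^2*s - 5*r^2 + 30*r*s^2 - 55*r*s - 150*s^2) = (r^2 - 2*r*s - 8*s^2)/(r^2 + 11*r*s + 30*s^2)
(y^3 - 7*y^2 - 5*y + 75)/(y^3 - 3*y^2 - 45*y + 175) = (y + 3)/(y + 7)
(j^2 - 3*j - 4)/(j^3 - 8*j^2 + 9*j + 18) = (j - 4)/(j^2 - 9*j + 18)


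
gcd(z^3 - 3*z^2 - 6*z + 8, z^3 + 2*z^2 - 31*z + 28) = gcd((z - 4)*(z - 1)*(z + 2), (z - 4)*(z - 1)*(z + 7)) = z^2 - 5*z + 4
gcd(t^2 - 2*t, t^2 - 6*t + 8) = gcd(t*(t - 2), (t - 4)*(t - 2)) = t - 2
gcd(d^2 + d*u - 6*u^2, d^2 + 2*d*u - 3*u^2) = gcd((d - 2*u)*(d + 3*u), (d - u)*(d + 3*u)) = d + 3*u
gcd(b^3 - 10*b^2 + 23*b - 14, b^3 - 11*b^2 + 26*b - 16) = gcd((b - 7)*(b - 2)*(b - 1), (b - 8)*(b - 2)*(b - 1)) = b^2 - 3*b + 2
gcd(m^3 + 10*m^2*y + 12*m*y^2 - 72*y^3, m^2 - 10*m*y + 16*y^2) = -m + 2*y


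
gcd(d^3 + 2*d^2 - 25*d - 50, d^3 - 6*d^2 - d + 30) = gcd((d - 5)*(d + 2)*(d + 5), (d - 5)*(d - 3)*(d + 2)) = d^2 - 3*d - 10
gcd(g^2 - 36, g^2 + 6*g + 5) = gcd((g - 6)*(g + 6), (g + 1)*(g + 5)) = 1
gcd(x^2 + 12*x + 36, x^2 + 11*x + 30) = x + 6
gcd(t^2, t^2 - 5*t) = t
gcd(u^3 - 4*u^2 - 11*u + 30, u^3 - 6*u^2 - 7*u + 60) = u^2 - 2*u - 15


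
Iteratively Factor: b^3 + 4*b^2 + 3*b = (b + 3)*(b^2 + b) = (b + 1)*(b + 3)*(b)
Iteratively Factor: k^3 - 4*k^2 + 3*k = (k - 1)*(k^2 - 3*k) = (k - 3)*(k - 1)*(k)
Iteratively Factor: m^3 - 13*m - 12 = (m - 4)*(m^2 + 4*m + 3) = (m - 4)*(m + 1)*(m + 3)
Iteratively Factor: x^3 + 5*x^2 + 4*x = (x + 4)*(x^2 + x) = x*(x + 4)*(x + 1)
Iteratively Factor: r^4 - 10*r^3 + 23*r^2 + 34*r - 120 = (r + 2)*(r^3 - 12*r^2 + 47*r - 60) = (r - 3)*(r + 2)*(r^2 - 9*r + 20) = (r - 5)*(r - 3)*(r + 2)*(r - 4)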